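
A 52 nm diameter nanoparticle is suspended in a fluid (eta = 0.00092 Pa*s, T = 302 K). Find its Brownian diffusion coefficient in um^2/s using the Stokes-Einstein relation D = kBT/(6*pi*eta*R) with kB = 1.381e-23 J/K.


Radius R = 52/2 = 26 nm = 2.6e-08 m
D = kB*T / (6*pi*eta*R)
D = 1.381e-23 * 302 / (6 * pi * 0.00092 * 2.6e-08)
D = 9.24993e-12 m^2/s = 9.25 um^2/s

9.25


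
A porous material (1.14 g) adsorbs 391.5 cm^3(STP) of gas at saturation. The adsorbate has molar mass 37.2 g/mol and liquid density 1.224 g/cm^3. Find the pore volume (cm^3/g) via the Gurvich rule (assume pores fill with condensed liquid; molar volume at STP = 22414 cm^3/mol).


Moles adsorbed n = V_ads / 22414 = 391.5 / 22414 = 1.746676e-02 mol
Liquid volume V_liq = n * M / rho_liq = 1.746676e-02 * 37.2 / 1.224 = 0.53085 cm^3
Specific pore volume V_pore = V_liq / m_sample = 0.53085 / 1.14
V_pore = 0.4657 cm^3/g

0.4657


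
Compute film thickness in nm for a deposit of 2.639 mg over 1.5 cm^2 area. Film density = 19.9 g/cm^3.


Convert: m = 2.639 mg = 2.6390e-06 kg, A = 1.5 cm^2 = 1.5000e-04 m^2, rho = 19.9 g/cm^3 = 19900 kg/m^3
t = m / (A * rho)
t = 2.6390e-06 / (1.5000e-04 * 19900)
t = 8.8409e-07 m = 884.1 nm

884.1


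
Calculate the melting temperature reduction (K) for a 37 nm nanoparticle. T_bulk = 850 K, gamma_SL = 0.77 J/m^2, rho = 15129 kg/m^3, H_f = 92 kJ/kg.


Radius R = 37/2 = 18.5 nm = 1.85e-08 m
Convert H_f = 92 kJ/kg = 92000 J/kg
dT = 2 * gamma_SL * T_bulk / (rho * H_f * R)
dT = 2 * 0.77 * 850 / (15129 * 92000 * 1.85e-08)
dT = 50.8 K

50.8


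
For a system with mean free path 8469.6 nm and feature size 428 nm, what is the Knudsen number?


Knudsen number Kn = lambda / L
Kn = 8469.6 / 428
Kn = 19.7888

19.7888


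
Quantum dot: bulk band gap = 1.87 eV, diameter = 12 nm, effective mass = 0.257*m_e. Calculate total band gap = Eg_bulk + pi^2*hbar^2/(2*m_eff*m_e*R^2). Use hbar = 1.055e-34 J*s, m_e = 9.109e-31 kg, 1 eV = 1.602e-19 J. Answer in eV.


Radius R = 12/2 nm = 6e-09 m
Confinement energy dE = pi^2 * hbar^2 / (2 * m_eff * m_e * R^2)
dE = pi^2 * (1.055e-34)^2 / (2 * 0.257 * 9.109e-31 * (6e-09)^2) J, divided by 1.602e-19 J/eV
dE = 0.0407 eV
Total band gap = E_g(bulk) + dE = 1.87 + 0.0407 = 1.9107 eV

1.9107


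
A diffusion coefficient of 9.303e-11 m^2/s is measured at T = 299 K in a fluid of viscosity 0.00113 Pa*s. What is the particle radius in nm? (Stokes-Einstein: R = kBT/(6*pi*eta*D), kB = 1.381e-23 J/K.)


Stokes-Einstein: R = kB*T / (6*pi*eta*D)
R = 1.381e-23 * 299 / (6 * pi * 0.00113 * 9.303e-11)
R = 2.08383e-09 m = 2.08 nm

2.08


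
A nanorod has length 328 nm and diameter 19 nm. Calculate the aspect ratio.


Aspect ratio AR = length / diameter
AR = 328 / 19
AR = 17.26

17.26


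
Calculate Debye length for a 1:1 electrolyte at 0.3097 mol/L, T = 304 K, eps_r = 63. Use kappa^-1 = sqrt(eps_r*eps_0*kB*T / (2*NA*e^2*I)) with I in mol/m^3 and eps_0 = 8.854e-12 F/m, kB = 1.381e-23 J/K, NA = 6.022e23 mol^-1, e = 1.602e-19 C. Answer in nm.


Ionic strength I = 0.3097 * 1^2 * 1000 = 309.7 mol/m^3
kappa^-1 = sqrt(63 * 8.854e-12 * 1.381e-23 * 304 / (2 * 6.022e23 * (1.602e-19)^2 * 309.7))
kappa^-1 = 0.495 nm

0.495


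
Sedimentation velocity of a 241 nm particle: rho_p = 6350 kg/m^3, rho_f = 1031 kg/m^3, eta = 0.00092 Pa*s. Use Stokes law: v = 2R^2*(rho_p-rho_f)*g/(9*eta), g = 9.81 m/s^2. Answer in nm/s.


Radius R = 241/2 nm = 1.205e-07 m
Density difference = 6350 - 1031 = 5319 kg/m^3
v = 2 * R^2 * (rho_p - rho_f) * g / (9 * eta)
v = 2 * (1.205e-07)^2 * 5319 * 9.81 / (9 * 0.00092)
v = 1.83009e-07 m/s = 183.0091 nm/s

183.0091


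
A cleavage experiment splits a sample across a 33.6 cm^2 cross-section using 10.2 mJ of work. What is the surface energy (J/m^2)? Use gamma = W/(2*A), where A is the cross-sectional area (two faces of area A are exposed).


Convert: A = 33.6 cm^2 = 0.00336 m^2, W = 10.2 mJ = 0.0102 J
Cleaving exposes two faces of area A, so total new surface = 2*A and gamma = W / (2*A)
gamma = 0.0102 / (2 * 0.00336)
gamma = 1.518 J/m^2

1.518


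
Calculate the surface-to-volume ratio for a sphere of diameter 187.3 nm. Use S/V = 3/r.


Radius r = 187.3/2 = 93.65 nm
S/V = 3 / r = 3 / 93.65
S/V = 0.032 nm^-1

0.032


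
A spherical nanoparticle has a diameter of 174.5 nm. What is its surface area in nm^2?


Radius r = 174.5/2 = 87.25 nm
Surface area SA = 4 * pi * r^2
SA = 4 * pi * (87.25)^2
SA = 95662.28 nm^2

95662.28


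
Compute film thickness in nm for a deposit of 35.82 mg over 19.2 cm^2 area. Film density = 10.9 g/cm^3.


Convert: m = 35.82 mg = 3.5820e-05 kg, A = 19.2 cm^2 = 1.9200e-03 m^2, rho = 10.9 g/cm^3 = 10900 kg/m^3
t = m / (A * rho)
t = 3.5820e-05 / (1.9200e-03 * 10900)
t = 1.7116e-06 m = 1711.6 nm

1711.6


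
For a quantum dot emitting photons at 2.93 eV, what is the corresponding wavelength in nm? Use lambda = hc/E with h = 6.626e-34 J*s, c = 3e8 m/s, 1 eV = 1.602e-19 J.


Convert energy: E = 2.93 eV = 2.93 * 1.602e-19 = 4.69386e-19 J
lambda = h*c / E = 6.626e-34 * 3e8 / 4.69386e-19
lambda = 4.23489e-07 m = 423.5 nm

423.5


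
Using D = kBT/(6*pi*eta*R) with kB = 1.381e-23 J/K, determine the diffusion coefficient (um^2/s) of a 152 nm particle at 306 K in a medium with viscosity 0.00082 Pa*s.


Radius R = 152/2 = 76 nm = 7.6e-08 m
D = kB*T / (6*pi*eta*R)
D = 1.381e-23 * 306 / (6 * pi * 0.00082 * 7.6e-08)
D = 3.59738e-12 m^2/s = 3.597 um^2/s

3.597


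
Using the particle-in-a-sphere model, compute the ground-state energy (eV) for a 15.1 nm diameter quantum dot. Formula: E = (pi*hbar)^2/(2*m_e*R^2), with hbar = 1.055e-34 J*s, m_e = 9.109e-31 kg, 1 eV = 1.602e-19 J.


Radius R = 15.1/2 = 7.55 nm = 7.55e-09 m
E = (pi * 1.055e-34)^2 / (2 * 9.109e-31 * (7.55e-09)^2)
E(J) = 1.05782e-21
E = E(J) / 1.602e-19 = 0.0066 eV

0.0066


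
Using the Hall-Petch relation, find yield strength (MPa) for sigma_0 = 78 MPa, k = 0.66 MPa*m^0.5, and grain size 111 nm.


d = 111 nm = 1.11e-07 m
sqrt(d) = 0.0003331666
Hall-Petch contribution = k / sqrt(d) = 0.66 / 0.0003331666 = 1981.0 MPa
sigma = sigma_0 + k/sqrt(d) = 78 + 1981.0 = 2059.0 MPa

2059.0


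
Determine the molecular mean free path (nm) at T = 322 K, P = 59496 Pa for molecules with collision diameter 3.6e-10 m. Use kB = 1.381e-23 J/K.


Mean free path: lambda = kB*T / (sqrt(2) * pi * d^2 * P)
lambda = 1.381e-23 * 322 / (sqrt(2) * pi * (3.6e-10)^2 * 59496)
lambda = 1.29805e-07 m
lambda = 129.81 nm

129.81


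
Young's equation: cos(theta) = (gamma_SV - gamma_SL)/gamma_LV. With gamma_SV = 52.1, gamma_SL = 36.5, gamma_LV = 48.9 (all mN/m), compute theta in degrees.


cos(theta) = (gamma_SV - gamma_SL) / gamma_LV
cos(theta) = (52.1 - 36.5) / 48.9
cos(theta) = 0.319018
theta = arccos(0.319018) = 71.4 degrees

71.4


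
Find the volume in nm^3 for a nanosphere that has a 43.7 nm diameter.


Radius r = 43.7/2 = 21.85 nm
Volume V = (4/3) * pi * r^3
V = (4/3) * pi * (21.85)^3
V = 43696.13 nm^3

43696.13


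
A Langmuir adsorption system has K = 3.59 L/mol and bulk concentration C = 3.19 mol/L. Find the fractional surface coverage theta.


Langmuir isotherm: theta = K*C / (1 + K*C)
K*C = 3.59 * 3.19 = 11.4521
theta = 11.4521 / (1 + 11.4521) = 11.4521 / 12.4521
theta = 0.9197

0.9197


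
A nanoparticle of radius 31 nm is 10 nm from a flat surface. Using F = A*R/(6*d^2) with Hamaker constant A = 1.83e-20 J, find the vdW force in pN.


Convert to SI: R = 31 nm = 3.1e-08 m, d = 10 nm = 1e-08 m
F = A * R / (6 * d^2)
F = 1.83e-20 * 3.1e-08 / (6 * (1e-08)^2)
F = 9.455e-13 N = 0.945 pN

0.945


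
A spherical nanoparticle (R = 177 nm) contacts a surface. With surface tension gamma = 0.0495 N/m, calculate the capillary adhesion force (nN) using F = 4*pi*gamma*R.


Convert radius: R = 177 nm = 1.77e-07 m
F = 4 * pi * gamma * R
F = 4 * pi * 0.0495 * 1.77e-07
F = 1.101e-07 N = 110.1003 nN

110.1003


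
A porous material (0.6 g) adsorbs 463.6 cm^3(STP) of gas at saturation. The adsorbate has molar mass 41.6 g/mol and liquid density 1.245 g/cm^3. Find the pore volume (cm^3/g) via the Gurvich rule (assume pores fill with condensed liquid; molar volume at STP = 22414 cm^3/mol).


Moles adsorbed n = V_ads / 22414 = 463.6 / 22414 = 2.068350e-02 mol
Liquid volume V_liq = n * M / rho_liq = 2.068350e-02 * 41.6 / 1.245 = 0.69111 cm^3
Specific pore volume V_pore = V_liq / m_sample = 0.69111 / 0.6
V_pore = 1.1519 cm^3/g

1.1519


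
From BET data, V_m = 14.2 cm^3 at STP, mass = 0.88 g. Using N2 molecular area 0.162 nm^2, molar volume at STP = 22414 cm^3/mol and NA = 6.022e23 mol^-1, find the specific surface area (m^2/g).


Number of moles in monolayer = V_m / 22414 = 14.2 / 22414 = 0.00063353
Number of molecules = moles * NA = 0.00063353 * 6.022e23
SA = molecules * sigma / mass
SA = (14.2 / 22414) * 6.022e23 * 0.162e-18 / 0.88
SA = 70.2 m^2/g

70.2


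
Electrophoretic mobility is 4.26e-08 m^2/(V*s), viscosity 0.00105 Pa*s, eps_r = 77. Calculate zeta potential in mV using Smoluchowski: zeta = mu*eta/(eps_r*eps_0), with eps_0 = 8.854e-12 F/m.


Smoluchowski equation: zeta = mu * eta / (eps_r * eps_0)
zeta = 4.26e-08 * 0.00105 / (77 * 8.854e-12)
zeta = 0.06561 V = 65.61 mV

65.61


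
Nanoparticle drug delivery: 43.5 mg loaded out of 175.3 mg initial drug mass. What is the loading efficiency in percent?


Drug loading efficiency = (drug loaded / drug initial) * 100
DLE = 43.5 / 175.3 * 100
DLE = 0.2481 * 100
DLE = 24.81%

24.81


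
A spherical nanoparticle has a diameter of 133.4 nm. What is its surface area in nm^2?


Radius r = 133.4/2 = 66.7 nm
Surface area SA = 4 * pi * r^2
SA = 4 * pi * (66.7)^2
SA = 55906.4 nm^2

55906.4


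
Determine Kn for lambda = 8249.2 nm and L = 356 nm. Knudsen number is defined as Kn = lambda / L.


Knudsen number Kn = lambda / L
Kn = 8249.2 / 356
Kn = 23.1719

23.1719


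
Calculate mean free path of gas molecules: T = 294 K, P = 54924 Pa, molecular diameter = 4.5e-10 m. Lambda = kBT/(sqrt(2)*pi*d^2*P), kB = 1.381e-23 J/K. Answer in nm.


Mean free path: lambda = kB*T / (sqrt(2) * pi * d^2 * P)
lambda = 1.381e-23 * 294 / (sqrt(2) * pi * (4.5e-10)^2 * 54924)
lambda = 8.21654e-08 m
lambda = 82.17 nm

82.17


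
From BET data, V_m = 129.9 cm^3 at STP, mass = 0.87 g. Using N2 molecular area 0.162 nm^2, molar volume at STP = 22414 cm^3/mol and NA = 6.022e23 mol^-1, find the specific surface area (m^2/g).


Number of moles in monolayer = V_m / 22414 = 129.9 / 22414 = 0.00579548
Number of molecules = moles * NA = 0.00579548 * 6.022e23
SA = molecules * sigma / mass
SA = (129.9 / 22414) * 6.022e23 * 0.162e-18 / 0.87
SA = 649.9 m^2/g

649.9


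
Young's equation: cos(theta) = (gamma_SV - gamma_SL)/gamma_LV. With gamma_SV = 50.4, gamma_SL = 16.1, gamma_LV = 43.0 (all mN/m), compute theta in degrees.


cos(theta) = (gamma_SV - gamma_SL) / gamma_LV
cos(theta) = (50.4 - 16.1) / 43.0
cos(theta) = 0.797674
theta = arccos(0.797674) = 37.09 degrees

37.09


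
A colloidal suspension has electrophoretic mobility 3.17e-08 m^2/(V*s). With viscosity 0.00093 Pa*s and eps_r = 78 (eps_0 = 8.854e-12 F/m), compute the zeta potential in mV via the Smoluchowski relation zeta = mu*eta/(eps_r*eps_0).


Smoluchowski equation: zeta = mu * eta / (eps_r * eps_0)
zeta = 3.17e-08 * 0.00093 / (78 * 8.854e-12)
zeta = 0.042688 V = 42.69 mV

42.69


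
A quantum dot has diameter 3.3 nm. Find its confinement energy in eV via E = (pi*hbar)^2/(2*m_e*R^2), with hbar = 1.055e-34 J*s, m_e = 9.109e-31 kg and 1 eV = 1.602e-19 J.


Radius R = 3.3/2 = 1.65 nm = 1.65e-09 m
E = (pi * 1.055e-34)^2 / (2 * 9.109e-31 * (1.65e-09)^2)
E(J) = 2.21481e-20
E = E(J) / 1.602e-19 = 0.1383 eV

0.1383


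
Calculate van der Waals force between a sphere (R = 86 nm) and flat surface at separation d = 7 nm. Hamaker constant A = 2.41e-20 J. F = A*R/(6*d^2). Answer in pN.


Convert to SI: R = 86 nm = 8.6e-08 m, d = 7 nm = 7e-09 m
F = A * R / (6 * d^2)
F = 2.41e-20 * 8.6e-08 / (6 * (7e-09)^2)
F = 7.04966e-12 N = 7.05 pN

7.05


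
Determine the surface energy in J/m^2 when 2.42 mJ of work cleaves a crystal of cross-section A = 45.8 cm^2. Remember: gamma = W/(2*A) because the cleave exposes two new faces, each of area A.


Convert: A = 45.8 cm^2 = 0.00458 m^2, W = 2.42 mJ = 0.00242 J
Cleaving exposes two faces of area A, so total new surface = 2*A and gamma = W / (2*A)
gamma = 0.00242 / (2 * 0.00458)
gamma = 0.264 J/m^2

0.264


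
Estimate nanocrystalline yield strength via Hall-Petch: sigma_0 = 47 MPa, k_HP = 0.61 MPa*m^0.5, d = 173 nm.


d = 173 nm = 1.73e-07 m
sqrt(d) = 0.0004159327
Hall-Petch contribution = k / sqrt(d) = 0.61 / 0.0004159327 = 1466.6 MPa
sigma = sigma_0 + k/sqrt(d) = 47 + 1466.6 = 1513.6 MPa

1513.6


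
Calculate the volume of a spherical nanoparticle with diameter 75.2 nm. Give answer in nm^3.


Radius r = 75.2/2 = 37.6 nm
Volume V = (4/3) * pi * r^3
V = (4/3) * pi * (37.6)^3
V = 222665.1 nm^3

222665.1


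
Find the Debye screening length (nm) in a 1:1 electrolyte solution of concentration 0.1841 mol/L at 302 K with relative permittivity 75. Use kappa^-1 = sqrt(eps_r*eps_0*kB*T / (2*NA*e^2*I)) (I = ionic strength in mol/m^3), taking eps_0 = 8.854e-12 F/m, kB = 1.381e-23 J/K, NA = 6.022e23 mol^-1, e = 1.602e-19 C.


Ionic strength I = 0.1841 * 1^2 * 1000 = 184.1 mol/m^3
kappa^-1 = sqrt(75 * 8.854e-12 * 1.381e-23 * 302 / (2 * 6.022e23 * (1.602e-19)^2 * 184.1))
kappa^-1 = 0.698 nm

0.698


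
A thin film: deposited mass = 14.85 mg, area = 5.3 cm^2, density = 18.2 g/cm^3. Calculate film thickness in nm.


Convert: m = 14.85 mg = 1.4850e-05 kg, A = 5.3 cm^2 = 5.3000e-04 m^2, rho = 18.2 g/cm^3 = 18200 kg/m^3
t = m / (A * rho)
t = 1.4850e-05 / (5.3000e-04 * 18200)
t = 1.5395e-06 m = 1539.5 nm

1539.5


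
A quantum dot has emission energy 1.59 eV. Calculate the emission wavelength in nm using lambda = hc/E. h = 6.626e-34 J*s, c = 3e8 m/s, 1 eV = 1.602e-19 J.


Convert energy: E = 1.59 eV = 1.59 * 1.602e-19 = 2.54718e-19 J
lambda = h*c / E = 6.626e-34 * 3e8 / 2.54718e-19
lambda = 7.80392e-07 m = 780.4 nm

780.4


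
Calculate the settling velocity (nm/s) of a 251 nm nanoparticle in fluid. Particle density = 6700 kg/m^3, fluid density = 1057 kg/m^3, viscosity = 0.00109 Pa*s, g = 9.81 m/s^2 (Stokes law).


Radius R = 251/2 nm = 1.255e-07 m
Density difference = 6700 - 1057 = 5643 kg/m^3
v = 2 * R^2 * (rho_p - rho_f) * g / (9 * eta)
v = 2 * (1.255e-07)^2 * 5643 * 9.81 / (9 * 0.00109)
v = 1.77757e-07 m/s = 177.7573 nm/s

177.7573


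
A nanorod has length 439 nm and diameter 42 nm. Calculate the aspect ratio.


Aspect ratio AR = length / diameter
AR = 439 / 42
AR = 10.45

10.45


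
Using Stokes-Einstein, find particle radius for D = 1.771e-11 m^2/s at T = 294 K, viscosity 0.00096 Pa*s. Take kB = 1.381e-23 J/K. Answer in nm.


Stokes-Einstein: R = kB*T / (6*pi*eta*D)
R = 1.381e-23 * 294 / (6 * pi * 0.00096 * 1.771e-11)
R = 1.26692e-08 m = 12.67 nm

12.67


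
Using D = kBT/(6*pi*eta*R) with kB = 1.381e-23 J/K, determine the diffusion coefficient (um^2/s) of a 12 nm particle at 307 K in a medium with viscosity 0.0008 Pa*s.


Radius R = 12/2 = 6 nm = 6e-09 m
D = kB*T / (6*pi*eta*R)
D = 1.381e-23 * 307 / (6 * pi * 0.0008 * 6e-09)
D = 4.68586e-11 m^2/s = 46.859 um^2/s

46.859


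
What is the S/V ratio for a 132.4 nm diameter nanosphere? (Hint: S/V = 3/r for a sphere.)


Radius r = 132.4/2 = 66.2 nm
S/V = 3 / r = 3 / 66.2
S/V = 0.0453 nm^-1

0.0453


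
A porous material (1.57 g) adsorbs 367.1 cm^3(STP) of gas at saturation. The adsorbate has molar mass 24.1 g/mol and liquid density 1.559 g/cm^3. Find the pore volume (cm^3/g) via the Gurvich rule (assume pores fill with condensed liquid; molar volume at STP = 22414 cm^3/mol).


Moles adsorbed n = V_ads / 22414 = 367.1 / 22414 = 1.637816e-02 mol
Liquid volume V_liq = n * M / rho_liq = 1.637816e-02 * 24.1 / 1.559 = 0.25318 cm^3
Specific pore volume V_pore = V_liq / m_sample = 0.25318 / 1.57
V_pore = 0.1613 cm^3/g

0.1613


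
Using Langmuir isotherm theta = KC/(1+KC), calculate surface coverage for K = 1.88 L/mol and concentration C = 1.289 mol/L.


Langmuir isotherm: theta = K*C / (1 + K*C)
K*C = 1.88 * 1.289 = 2.42332
theta = 2.42332 / (1 + 2.42332) = 2.42332 / 3.42332
theta = 0.7079

0.7079


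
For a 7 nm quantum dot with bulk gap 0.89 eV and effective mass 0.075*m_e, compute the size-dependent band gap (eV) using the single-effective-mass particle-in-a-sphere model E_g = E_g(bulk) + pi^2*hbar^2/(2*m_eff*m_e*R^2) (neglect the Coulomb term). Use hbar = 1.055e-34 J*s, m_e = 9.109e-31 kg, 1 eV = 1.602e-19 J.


Radius R = 7/2 nm = 3.5e-09 m
Confinement energy dE = pi^2 * hbar^2 / (2 * m_eff * m_e * R^2)
dE = pi^2 * (1.055e-34)^2 / (2 * 0.075 * 9.109e-31 * (3.5e-09)^2) J, divided by 1.602e-19 J/eV
dE = 0.4097 eV
Total band gap = E_g(bulk) + dE = 0.89 + 0.4097 = 1.2997 eV

1.2997


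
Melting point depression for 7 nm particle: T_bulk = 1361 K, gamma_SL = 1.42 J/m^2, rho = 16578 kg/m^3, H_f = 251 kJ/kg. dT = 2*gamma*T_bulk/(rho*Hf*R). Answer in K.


Radius R = 7/2 = 3.5 nm = 3.5e-09 m
Convert H_f = 251 kJ/kg = 251000 J/kg
dT = 2 * gamma_SL * T_bulk / (rho * H_f * R)
dT = 2 * 1.42 * 1361 / (16578 * 251000 * 3.5e-09)
dT = 265.4 K

265.4


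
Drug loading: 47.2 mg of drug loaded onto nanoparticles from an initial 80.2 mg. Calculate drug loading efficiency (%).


Drug loading efficiency = (drug loaded / drug initial) * 100
DLE = 47.2 / 80.2 * 100
DLE = 0.5885 * 100
DLE = 58.85%

58.85


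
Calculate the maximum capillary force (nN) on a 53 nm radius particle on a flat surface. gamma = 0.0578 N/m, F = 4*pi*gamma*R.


Convert radius: R = 53 nm = 5.3e-08 m
F = 4 * pi * gamma * R
F = 4 * pi * 0.0578 * 5.3e-08
F = 3.84958e-08 N = 38.4958 nN

38.4958


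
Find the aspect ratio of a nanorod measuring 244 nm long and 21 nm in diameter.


Aspect ratio AR = length / diameter
AR = 244 / 21
AR = 11.62

11.62


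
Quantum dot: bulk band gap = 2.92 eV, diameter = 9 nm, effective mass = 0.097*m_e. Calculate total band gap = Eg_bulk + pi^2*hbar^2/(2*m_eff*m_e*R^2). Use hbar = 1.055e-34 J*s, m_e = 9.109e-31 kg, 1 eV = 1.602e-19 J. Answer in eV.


Radius R = 9/2 nm = 4.5e-09 m
Confinement energy dE = pi^2 * hbar^2 / (2 * m_eff * m_e * R^2)
dE = pi^2 * (1.055e-34)^2 / (2 * 0.097 * 9.109e-31 * (4.5e-09)^2) J, divided by 1.602e-19 J/eV
dE = 0.1916 eV
Total band gap = E_g(bulk) + dE = 2.92 + 0.1916 = 3.1116 eV

3.1116


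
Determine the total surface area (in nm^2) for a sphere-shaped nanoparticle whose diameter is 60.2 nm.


Radius r = 60.2/2 = 30.1 nm
Surface area SA = 4 * pi * r^2
SA = 4 * pi * (30.1)^2
SA = 11385.26 nm^2

11385.26


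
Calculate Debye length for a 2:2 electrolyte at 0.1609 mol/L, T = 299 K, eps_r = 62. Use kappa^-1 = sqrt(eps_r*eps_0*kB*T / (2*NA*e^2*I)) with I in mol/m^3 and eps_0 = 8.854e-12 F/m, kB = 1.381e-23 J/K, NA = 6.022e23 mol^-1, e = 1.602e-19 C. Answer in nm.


Ionic strength I = 0.1609 * 2^2 * 1000 = 643.6 mol/m^3
kappa^-1 = sqrt(62 * 8.854e-12 * 1.381e-23 * 299 / (2 * 6.022e23 * (1.602e-19)^2 * 643.6))
kappa^-1 = 0.338 nm

0.338


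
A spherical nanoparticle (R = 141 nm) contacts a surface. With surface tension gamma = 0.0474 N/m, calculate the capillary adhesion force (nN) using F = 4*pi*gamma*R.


Convert radius: R = 141 nm = 1.41e-07 m
F = 4 * pi * gamma * R
F = 4 * pi * 0.0474 * 1.41e-07
F = 8.39861e-08 N = 83.9861 nN

83.9861


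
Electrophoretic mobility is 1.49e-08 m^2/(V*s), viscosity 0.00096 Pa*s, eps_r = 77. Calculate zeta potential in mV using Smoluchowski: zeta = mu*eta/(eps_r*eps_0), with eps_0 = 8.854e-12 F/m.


Smoluchowski equation: zeta = mu * eta / (eps_r * eps_0)
zeta = 1.49e-08 * 0.00096 / (77 * 8.854e-12)
zeta = 0.020981 V = 20.98 mV

20.98


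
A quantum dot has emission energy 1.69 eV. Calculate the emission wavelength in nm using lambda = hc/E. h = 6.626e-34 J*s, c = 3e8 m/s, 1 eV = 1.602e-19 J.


Convert energy: E = 1.69 eV = 1.69 * 1.602e-19 = 2.70738e-19 J
lambda = h*c / E = 6.626e-34 * 3e8 / 2.70738e-19
lambda = 7.34215e-07 m = 734.2 nm

734.2


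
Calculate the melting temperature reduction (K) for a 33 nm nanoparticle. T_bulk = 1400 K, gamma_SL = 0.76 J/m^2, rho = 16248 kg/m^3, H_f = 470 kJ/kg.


Radius R = 33/2 = 16.5 nm = 1.65e-08 m
Convert H_f = 470 kJ/kg = 470000 J/kg
dT = 2 * gamma_SL * T_bulk / (rho * H_f * R)
dT = 2 * 0.76 * 1400 / (16248 * 470000 * 1.65e-08)
dT = 16.9 K

16.9


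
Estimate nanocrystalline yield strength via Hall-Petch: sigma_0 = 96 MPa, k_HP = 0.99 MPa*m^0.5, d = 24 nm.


d = 24 nm = 2.4e-08 m
sqrt(d) = 0.0001549193
Hall-Petch contribution = k / sqrt(d) = 0.99 / 0.0001549193 = 6390.4 MPa
sigma = sigma_0 + k/sqrt(d) = 96 + 6390.4 = 6486.4 MPa

6486.4


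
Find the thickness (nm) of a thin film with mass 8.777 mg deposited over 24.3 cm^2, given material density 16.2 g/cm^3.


Convert: m = 8.777 mg = 8.7770e-06 kg, A = 24.3 cm^2 = 2.4300e-03 m^2, rho = 16.2 g/cm^3 = 16200 kg/m^3
t = m / (A * rho)
t = 8.7770e-06 / (2.4300e-03 * 16200)
t = 2.2296e-07 m = 223.0 nm

223.0


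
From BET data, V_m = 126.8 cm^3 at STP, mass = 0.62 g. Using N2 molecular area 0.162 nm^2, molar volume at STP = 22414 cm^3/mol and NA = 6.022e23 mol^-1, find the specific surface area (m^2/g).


Number of moles in monolayer = V_m / 22414 = 126.8 / 22414 = 0.00565718
Number of molecules = moles * NA = 0.00565718 * 6.022e23
SA = molecules * sigma / mass
SA = (126.8 / 22414) * 6.022e23 * 0.162e-18 / 0.62
SA = 890.2 m^2/g

890.2


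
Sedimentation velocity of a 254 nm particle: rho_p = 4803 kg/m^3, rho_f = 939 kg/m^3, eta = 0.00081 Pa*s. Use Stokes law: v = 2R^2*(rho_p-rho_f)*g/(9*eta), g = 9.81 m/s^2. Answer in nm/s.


Radius R = 254/2 nm = 1.27e-07 m
Density difference = 4803 - 939 = 3864 kg/m^3
v = 2 * R^2 * (rho_p - rho_f) * g / (9 * eta)
v = 2 * (1.27e-07)^2 * 3864 * 9.81 / (9 * 0.00081)
v = 1.67732e-07 m/s = 167.732 nm/s

167.732


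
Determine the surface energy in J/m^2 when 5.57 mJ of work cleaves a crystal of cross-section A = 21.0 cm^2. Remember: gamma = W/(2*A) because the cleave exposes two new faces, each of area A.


Convert: A = 21.0 cm^2 = 0.0021 m^2, W = 5.57 mJ = 0.00557 J
Cleaving exposes two faces of area A, so total new surface = 2*A and gamma = W / (2*A)
gamma = 0.00557 / (2 * 0.0021)
gamma = 1.326 J/m^2

1.326


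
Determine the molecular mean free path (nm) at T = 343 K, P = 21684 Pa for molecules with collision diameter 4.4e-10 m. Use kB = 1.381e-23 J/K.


Mean free path: lambda = kB*T / (sqrt(2) * pi * d^2 * P)
lambda = 1.381e-23 * 343 / (sqrt(2) * pi * (4.4e-10)^2 * 21684)
lambda = 2.53968e-07 m
lambda = 253.97 nm

253.97


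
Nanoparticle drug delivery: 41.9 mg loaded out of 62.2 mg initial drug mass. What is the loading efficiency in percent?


Drug loading efficiency = (drug loaded / drug initial) * 100
DLE = 41.9 / 62.2 * 100
DLE = 0.6736 * 100
DLE = 67.36%

67.36


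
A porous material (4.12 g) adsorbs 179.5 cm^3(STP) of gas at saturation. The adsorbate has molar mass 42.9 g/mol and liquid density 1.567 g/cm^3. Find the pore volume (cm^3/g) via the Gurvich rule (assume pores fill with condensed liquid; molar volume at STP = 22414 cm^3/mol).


Moles adsorbed n = V_ads / 22414 = 179.5 / 22414 = 8.008388e-03 mol
Liquid volume V_liq = n * M / rho_liq = 8.008388e-03 * 42.9 / 1.567 = 0.21925 cm^3
Specific pore volume V_pore = V_liq / m_sample = 0.21925 / 4.12
V_pore = 0.0532 cm^3/g

0.0532


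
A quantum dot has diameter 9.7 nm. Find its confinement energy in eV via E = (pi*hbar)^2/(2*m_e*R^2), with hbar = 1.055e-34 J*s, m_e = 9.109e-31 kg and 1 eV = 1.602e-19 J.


Radius R = 9.7/2 = 4.85 nm = 4.85e-09 m
E = (pi * 1.055e-34)^2 / (2 * 9.109e-31 * (4.85e-09)^2)
E(J) = 2.56342e-21
E = E(J) / 1.602e-19 = 0.016 eV

0.016


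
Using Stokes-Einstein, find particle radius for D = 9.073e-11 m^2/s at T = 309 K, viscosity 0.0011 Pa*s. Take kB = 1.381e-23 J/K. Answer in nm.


Stokes-Einstein: R = kB*T / (6*pi*eta*D)
R = 1.381e-23 * 309 / (6 * pi * 0.0011 * 9.073e-11)
R = 2.26834e-09 m = 2.27 nm

2.27


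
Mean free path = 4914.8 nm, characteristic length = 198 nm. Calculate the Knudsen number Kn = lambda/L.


Knudsen number Kn = lambda / L
Kn = 4914.8 / 198
Kn = 24.8222

24.8222


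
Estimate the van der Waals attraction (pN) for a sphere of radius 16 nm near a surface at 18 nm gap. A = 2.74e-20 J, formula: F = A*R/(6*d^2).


Convert to SI: R = 16 nm = 1.6e-08 m, d = 18 nm = 1.8e-08 m
F = A * R / (6 * d^2)
F = 2.74e-20 * 1.6e-08 / (6 * (1.8e-08)^2)
F = 2.25514e-13 N = 0.226 pN

0.226


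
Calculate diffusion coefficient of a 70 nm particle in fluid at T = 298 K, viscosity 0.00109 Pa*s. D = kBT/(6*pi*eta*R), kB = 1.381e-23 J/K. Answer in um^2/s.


Radius R = 70/2 = 35 nm = 3.5e-08 m
D = kB*T / (6*pi*eta*R)
D = 1.381e-23 * 298 / (6 * pi * 0.00109 * 3.5e-08)
D = 5.72288e-12 m^2/s = 5.723 um^2/s

5.723


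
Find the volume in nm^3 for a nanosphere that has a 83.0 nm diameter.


Radius r = 83.0/2 = 41.5 nm
Volume V = (4/3) * pi * r^3
V = (4/3) * pi * (41.5)^3
V = 299386.97 nm^3

299386.97


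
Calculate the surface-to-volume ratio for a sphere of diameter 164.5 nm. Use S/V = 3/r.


Radius r = 164.5/2 = 82.25 nm
S/V = 3 / r = 3 / 82.25
S/V = 0.0365 nm^-1

0.0365


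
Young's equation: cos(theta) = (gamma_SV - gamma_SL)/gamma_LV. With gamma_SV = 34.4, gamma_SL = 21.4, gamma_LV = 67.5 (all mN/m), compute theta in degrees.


cos(theta) = (gamma_SV - gamma_SL) / gamma_LV
cos(theta) = (34.4 - 21.4) / 67.5
cos(theta) = 0.192593
theta = arccos(0.192593) = 78.9 degrees

78.9


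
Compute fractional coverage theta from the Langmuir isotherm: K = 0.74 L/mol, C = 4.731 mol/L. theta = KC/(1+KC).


Langmuir isotherm: theta = K*C / (1 + K*C)
K*C = 0.74 * 4.731 = 3.50094
theta = 3.50094 / (1 + 3.50094) = 3.50094 / 4.50094
theta = 0.7778

0.7778


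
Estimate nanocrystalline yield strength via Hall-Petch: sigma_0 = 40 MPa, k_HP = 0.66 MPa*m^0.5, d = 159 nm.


d = 159 nm = 1.59e-07 m
sqrt(d) = 0.000398748
Hall-Petch contribution = k / sqrt(d) = 0.66 / 0.000398748 = 1655.2 MPa
sigma = sigma_0 + k/sqrt(d) = 40 + 1655.2 = 1695.2 MPa

1695.2


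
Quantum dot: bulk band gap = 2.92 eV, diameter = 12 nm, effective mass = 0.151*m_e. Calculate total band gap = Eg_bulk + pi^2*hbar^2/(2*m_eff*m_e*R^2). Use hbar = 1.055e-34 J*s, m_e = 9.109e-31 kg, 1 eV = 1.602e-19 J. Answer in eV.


Radius R = 12/2 nm = 6e-09 m
Confinement energy dE = pi^2 * hbar^2 / (2 * m_eff * m_e * R^2)
dE = pi^2 * (1.055e-34)^2 / (2 * 0.151 * 9.109e-31 * (6e-09)^2) J, divided by 1.602e-19 J/eV
dE = 0.0692 eV
Total band gap = E_g(bulk) + dE = 2.92 + 0.0692 = 2.9892 eV

2.9892


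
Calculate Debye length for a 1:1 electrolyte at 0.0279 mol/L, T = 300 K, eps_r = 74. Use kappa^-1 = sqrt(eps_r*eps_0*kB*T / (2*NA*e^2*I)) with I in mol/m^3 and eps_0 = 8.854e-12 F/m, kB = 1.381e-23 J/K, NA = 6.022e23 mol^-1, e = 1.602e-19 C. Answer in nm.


Ionic strength I = 0.0279 * 1^2 * 1000 = 27.9 mol/m^3
kappa^-1 = sqrt(74 * 8.854e-12 * 1.381e-23 * 300 / (2 * 6.022e23 * (1.602e-19)^2 * 27.9))
kappa^-1 = 1.774 nm

1.774


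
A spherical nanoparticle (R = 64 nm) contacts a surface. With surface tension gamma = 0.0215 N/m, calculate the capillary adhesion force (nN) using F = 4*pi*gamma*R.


Convert radius: R = 64 nm = 6.4e-08 m
F = 4 * pi * gamma * R
F = 4 * pi * 0.0215 * 6.4e-08
F = 1.72913e-08 N = 17.2913 nN

17.2913


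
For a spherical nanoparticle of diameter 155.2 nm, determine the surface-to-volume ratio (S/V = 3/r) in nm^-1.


Radius r = 155.2/2 = 77.6 nm
S/V = 3 / r = 3 / 77.6
S/V = 0.0387 nm^-1

0.0387


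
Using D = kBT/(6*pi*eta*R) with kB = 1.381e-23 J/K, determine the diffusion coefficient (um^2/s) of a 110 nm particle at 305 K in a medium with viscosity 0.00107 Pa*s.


Radius R = 110/2 = 55 nm = 5.5e-08 m
D = kB*T / (6*pi*eta*R)
D = 1.381e-23 * 305 / (6 * pi * 0.00107 * 5.5e-08)
D = 3.79705e-12 m^2/s = 3.797 um^2/s

3.797


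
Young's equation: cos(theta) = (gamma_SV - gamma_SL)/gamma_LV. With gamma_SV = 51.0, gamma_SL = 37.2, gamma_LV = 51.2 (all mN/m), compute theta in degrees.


cos(theta) = (gamma_SV - gamma_SL) / gamma_LV
cos(theta) = (51.0 - 37.2) / 51.2
cos(theta) = 0.269531
theta = arccos(0.269531) = 74.36 degrees

74.36


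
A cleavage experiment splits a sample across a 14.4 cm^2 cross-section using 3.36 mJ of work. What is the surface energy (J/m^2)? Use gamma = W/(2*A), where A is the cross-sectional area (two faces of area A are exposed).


Convert: A = 14.4 cm^2 = 0.00144 m^2, W = 3.36 mJ = 0.00336 J
Cleaving exposes two faces of area A, so total new surface = 2*A and gamma = W / (2*A)
gamma = 0.00336 / (2 * 0.00144)
gamma = 1.167 J/m^2

1.167


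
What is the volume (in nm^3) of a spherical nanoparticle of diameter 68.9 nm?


Radius r = 68.9/2 = 34.45 nm
Volume V = (4/3) * pi * r^3
V = (4/3) * pi * (34.45)^3
V = 171260.14 nm^3

171260.14


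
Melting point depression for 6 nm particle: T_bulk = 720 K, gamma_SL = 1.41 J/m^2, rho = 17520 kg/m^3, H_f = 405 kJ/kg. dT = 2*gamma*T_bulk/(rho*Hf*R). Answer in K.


Radius R = 6/2 = 3 nm = 3e-09 m
Convert H_f = 405 kJ/kg = 405000 J/kg
dT = 2 * gamma_SL * T_bulk / (rho * H_f * R)
dT = 2 * 1.41 * 720 / (17520 * 405000 * 3e-09)
dT = 95.4 K

95.4


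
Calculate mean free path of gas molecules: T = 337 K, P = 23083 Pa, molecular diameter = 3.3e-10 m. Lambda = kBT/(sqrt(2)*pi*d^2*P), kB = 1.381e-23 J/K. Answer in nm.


Mean free path: lambda = kB*T / (sqrt(2) * pi * d^2 * P)
lambda = 1.381e-23 * 337 / (sqrt(2) * pi * (3.3e-10)^2 * 23083)
lambda = 4.16714e-07 m
lambda = 416.71 nm

416.71


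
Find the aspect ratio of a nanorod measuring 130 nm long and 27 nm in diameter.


Aspect ratio AR = length / diameter
AR = 130 / 27
AR = 4.81

4.81


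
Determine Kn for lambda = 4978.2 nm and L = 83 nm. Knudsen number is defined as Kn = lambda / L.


Knudsen number Kn = lambda / L
Kn = 4978.2 / 83
Kn = 59.9783

59.9783


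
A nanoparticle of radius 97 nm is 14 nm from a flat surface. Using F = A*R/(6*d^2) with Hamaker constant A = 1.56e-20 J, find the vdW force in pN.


Convert to SI: R = 97 nm = 9.7e-08 m, d = 14 nm = 1.4e-08 m
F = A * R / (6 * d^2)
F = 1.56e-20 * 9.7e-08 / (6 * (1.4e-08)^2)
F = 1.28673e-12 N = 1.287 pN

1.287


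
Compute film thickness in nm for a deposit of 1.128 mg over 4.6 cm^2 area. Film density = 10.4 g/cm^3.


Convert: m = 1.128 mg = 1.1280e-06 kg, A = 4.6 cm^2 = 4.6000e-04 m^2, rho = 10.4 g/cm^3 = 10400 kg/m^3
t = m / (A * rho)
t = 1.1280e-06 / (4.6000e-04 * 10400)
t = 2.3579e-07 m = 235.8 nm

235.8


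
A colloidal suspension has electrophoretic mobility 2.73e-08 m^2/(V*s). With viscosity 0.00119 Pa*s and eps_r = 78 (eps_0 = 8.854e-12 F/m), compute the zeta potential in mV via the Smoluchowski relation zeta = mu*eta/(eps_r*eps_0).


Smoluchowski equation: zeta = mu * eta / (eps_r * eps_0)
zeta = 2.73e-08 * 0.00119 / (78 * 8.854e-12)
zeta = 0.047041 V = 47.04 mV

47.04


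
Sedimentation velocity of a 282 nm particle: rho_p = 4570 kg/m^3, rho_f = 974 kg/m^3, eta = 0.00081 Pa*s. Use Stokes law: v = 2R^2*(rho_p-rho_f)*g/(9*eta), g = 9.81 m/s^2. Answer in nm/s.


Radius R = 282/2 nm = 1.41e-07 m
Density difference = 4570 - 974 = 3596 kg/m^3
v = 2 * R^2 * (rho_p - rho_f) * g / (9 * eta)
v = 2 * (1.41e-07)^2 * 3596 * 9.81 / (9 * 0.00081)
v = 1.92411e-07 m/s = 192.4108 nm/s

192.4108


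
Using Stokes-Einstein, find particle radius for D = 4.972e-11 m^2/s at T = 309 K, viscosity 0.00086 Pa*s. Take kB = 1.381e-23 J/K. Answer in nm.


Stokes-Einstein: R = kB*T / (6*pi*eta*D)
R = 1.381e-23 * 309 / (6 * pi * 0.00086 * 4.972e-11)
R = 5.29446e-09 m = 5.29 nm

5.29


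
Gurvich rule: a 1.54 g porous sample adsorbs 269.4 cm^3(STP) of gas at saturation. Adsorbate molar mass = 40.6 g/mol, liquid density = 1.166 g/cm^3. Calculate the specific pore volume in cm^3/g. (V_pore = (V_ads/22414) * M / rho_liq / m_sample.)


Moles adsorbed n = V_ads / 22414 = 269.4 / 22414 = 1.201927e-02 mol
Liquid volume V_liq = n * M / rho_liq = 1.201927e-02 * 40.6 / 1.166 = 0.41851 cm^3
Specific pore volume V_pore = V_liq / m_sample = 0.41851 / 1.54
V_pore = 0.2718 cm^3/g

0.2718


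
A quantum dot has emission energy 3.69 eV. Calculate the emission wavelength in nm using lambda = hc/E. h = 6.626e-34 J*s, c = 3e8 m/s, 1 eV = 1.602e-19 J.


Convert energy: E = 3.69 eV = 3.69 * 1.602e-19 = 5.91138e-19 J
lambda = h*c / E = 6.626e-34 * 3e8 / 5.91138e-19
lambda = 3.36267e-07 m = 336.3 nm

336.3


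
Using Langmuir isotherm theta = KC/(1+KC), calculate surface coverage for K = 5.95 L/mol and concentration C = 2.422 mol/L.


Langmuir isotherm: theta = K*C / (1 + K*C)
K*C = 5.95 * 2.422 = 14.4109
theta = 14.4109 / (1 + 14.4109) = 14.4109 / 15.4109
theta = 0.9351

0.9351


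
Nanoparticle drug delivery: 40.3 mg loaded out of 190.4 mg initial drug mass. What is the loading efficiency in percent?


Drug loading efficiency = (drug loaded / drug initial) * 100
DLE = 40.3 / 190.4 * 100
DLE = 0.2117 * 100
DLE = 21.17%

21.17


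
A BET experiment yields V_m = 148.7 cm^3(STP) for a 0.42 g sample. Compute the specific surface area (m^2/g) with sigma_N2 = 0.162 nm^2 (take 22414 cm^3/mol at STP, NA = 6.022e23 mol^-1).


Number of moles in monolayer = V_m / 22414 = 148.7 / 22414 = 0.00663425
Number of molecules = moles * NA = 0.00663425 * 6.022e23
SA = molecules * sigma / mass
SA = (148.7 / 22414) * 6.022e23 * 0.162e-18 / 0.42
SA = 1541.0 m^2/g

1541.0


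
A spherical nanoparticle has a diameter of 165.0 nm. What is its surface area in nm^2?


Radius r = 165.0/2 = 82.5 nm
Surface area SA = 4 * pi * r^2
SA = 4 * pi * (82.5)^2
SA = 85529.86 nm^2

85529.86


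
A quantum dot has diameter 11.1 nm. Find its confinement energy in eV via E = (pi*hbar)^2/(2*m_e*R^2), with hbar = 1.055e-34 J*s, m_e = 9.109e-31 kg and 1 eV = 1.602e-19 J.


Radius R = 11.1/2 = 5.55 nm = 5.55e-09 m
E = (pi * 1.055e-34)^2 / (2 * 9.109e-31 * (5.55e-09)^2)
E(J) = 1.95757e-21
E = E(J) / 1.602e-19 = 0.0122 eV

0.0122


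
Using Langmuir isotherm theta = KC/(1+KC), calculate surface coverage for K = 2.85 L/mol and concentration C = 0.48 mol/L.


Langmuir isotherm: theta = K*C / (1 + K*C)
K*C = 2.85 * 0.48 = 1.368
theta = 1.368 / (1 + 1.368) = 1.368 / 2.368
theta = 0.5777

0.5777


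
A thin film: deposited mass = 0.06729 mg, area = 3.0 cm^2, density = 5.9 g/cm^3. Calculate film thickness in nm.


Convert: m = 0.06729 mg = 6.7290e-08 kg, A = 3.0 cm^2 = 3.0000e-04 m^2, rho = 5.9 g/cm^3 = 5900 kg/m^3
t = m / (A * rho)
t = 6.7290e-08 / (3.0000e-04 * 5900)
t = 3.8017e-08 m = 38.0 nm

38.0


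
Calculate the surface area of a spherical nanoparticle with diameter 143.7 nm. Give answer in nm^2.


Radius r = 143.7/2 = 71.85 nm
Surface area SA = 4 * pi * r^2
SA = 4 * pi * (71.85)^2
SA = 64872.91 nm^2

64872.91


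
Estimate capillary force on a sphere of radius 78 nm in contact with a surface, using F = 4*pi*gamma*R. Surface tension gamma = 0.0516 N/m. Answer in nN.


Convert radius: R = 78 nm = 7.8e-08 m
F = 4 * pi * gamma * R
F = 4 * pi * 0.0516 * 7.8e-08
F = 5.05771e-08 N = 50.5771 nN

50.5771


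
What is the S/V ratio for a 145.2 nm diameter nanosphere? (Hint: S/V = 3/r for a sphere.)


Radius r = 145.2/2 = 72.6 nm
S/V = 3 / r = 3 / 72.6
S/V = 0.0413 nm^-1

0.0413


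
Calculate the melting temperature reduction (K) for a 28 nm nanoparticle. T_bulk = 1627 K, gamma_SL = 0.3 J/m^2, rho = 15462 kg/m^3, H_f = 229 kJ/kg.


Radius R = 28/2 = 14 nm = 1.4e-08 m
Convert H_f = 229 kJ/kg = 229000 J/kg
dT = 2 * gamma_SL * T_bulk / (rho * H_f * R)
dT = 2 * 0.3 * 1627 / (15462 * 229000 * 1.4e-08)
dT = 19.7 K

19.7


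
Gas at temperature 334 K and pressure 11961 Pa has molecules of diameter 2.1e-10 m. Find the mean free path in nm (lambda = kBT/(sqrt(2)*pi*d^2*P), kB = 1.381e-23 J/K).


Mean free path: lambda = kB*T / (sqrt(2) * pi * d^2 * P)
lambda = 1.381e-23 * 334 / (sqrt(2) * pi * (2.1e-10)^2 * 11961)
lambda = 1.9682e-06 m
lambda = 1968.2 nm

1968.2


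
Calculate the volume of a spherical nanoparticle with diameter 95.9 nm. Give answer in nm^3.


Radius r = 95.9/2 = 47.95 nm
Volume V = (4/3) * pi * r^3
V = (4/3) * pi * (47.95)^3
V = 461800.55 nm^3

461800.55


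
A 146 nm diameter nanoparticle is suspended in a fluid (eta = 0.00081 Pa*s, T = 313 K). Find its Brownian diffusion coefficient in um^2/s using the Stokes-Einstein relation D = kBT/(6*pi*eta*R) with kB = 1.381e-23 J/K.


Radius R = 146/2 = 73 nm = 7.3e-08 m
D = kB*T / (6*pi*eta*R)
D = 1.381e-23 * 313 / (6 * pi * 0.00081 * 7.3e-08)
D = 3.87819e-12 m^2/s = 3.878 um^2/s

3.878


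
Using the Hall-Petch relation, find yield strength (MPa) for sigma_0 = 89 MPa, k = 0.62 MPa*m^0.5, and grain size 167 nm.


d = 167 nm = 1.67e-07 m
sqrt(d) = 0.0004086563
Hall-Petch contribution = k / sqrt(d) = 0.62 / 0.0004086563 = 1517.2 MPa
sigma = sigma_0 + k/sqrt(d) = 89 + 1517.2 = 1606.2 MPa

1606.2


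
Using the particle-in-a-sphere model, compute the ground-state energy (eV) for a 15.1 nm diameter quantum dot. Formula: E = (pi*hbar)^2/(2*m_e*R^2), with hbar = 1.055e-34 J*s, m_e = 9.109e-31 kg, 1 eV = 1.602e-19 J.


Radius R = 15.1/2 = 7.55 nm = 7.55e-09 m
E = (pi * 1.055e-34)^2 / (2 * 9.109e-31 * (7.55e-09)^2)
E(J) = 1.05782e-21
E = E(J) / 1.602e-19 = 0.0066 eV

0.0066


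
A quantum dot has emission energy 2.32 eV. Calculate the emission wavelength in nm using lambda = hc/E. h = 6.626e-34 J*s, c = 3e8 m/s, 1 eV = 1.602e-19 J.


Convert energy: E = 2.32 eV = 2.32 * 1.602e-19 = 3.71664e-19 J
lambda = h*c / E = 6.626e-34 * 3e8 / 3.71664e-19
lambda = 5.34838e-07 m = 534.8 nm

534.8


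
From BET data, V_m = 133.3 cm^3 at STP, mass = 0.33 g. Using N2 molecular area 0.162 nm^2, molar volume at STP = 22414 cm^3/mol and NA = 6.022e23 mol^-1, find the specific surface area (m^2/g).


Number of moles in monolayer = V_m / 22414 = 133.3 / 22414 = 0.00594718
Number of molecules = moles * NA = 0.00594718 * 6.022e23
SA = molecules * sigma / mass
SA = (133.3 / 22414) * 6.022e23 * 0.162e-18 / 0.33
SA = 1758.1 m^2/g

1758.1


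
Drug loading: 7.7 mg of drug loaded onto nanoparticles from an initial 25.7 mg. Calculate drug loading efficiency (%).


Drug loading efficiency = (drug loaded / drug initial) * 100
DLE = 7.7 / 25.7 * 100
DLE = 0.2996 * 100
DLE = 29.96%

29.96


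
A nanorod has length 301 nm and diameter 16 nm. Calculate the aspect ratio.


Aspect ratio AR = length / diameter
AR = 301 / 16
AR = 18.81

18.81


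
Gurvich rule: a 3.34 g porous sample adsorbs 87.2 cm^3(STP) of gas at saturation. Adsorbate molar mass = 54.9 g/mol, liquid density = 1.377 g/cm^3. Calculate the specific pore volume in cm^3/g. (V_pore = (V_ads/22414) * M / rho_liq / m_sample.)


Moles adsorbed n = V_ads / 22414 = 87.2 / 22414 = 3.890426e-03 mol
Liquid volume V_liq = n * M / rho_liq = 3.890426e-03 * 54.9 / 1.377 = 0.15511 cm^3
Specific pore volume V_pore = V_liq / m_sample = 0.15511 / 3.34
V_pore = 0.0464 cm^3/g

0.0464


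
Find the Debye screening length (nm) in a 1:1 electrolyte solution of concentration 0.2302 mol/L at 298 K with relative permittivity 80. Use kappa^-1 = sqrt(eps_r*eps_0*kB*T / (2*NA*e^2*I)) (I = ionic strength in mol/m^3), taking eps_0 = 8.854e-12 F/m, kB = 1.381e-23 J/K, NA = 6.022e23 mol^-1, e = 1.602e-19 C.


Ionic strength I = 0.2302 * 1^2 * 1000 = 230.2 mol/m^3
kappa^-1 = sqrt(80 * 8.854e-12 * 1.381e-23 * 298 / (2 * 6.022e23 * (1.602e-19)^2 * 230.2))
kappa^-1 = 0.64 nm

0.64


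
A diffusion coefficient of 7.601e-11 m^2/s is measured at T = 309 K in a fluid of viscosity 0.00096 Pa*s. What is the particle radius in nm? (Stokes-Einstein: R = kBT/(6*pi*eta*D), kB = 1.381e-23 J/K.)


Stokes-Einstein: R = kB*T / (6*pi*eta*D)
R = 1.381e-23 * 309 / (6 * pi * 0.00096 * 7.601e-11)
R = 3.10248e-09 m = 3.1 nm

3.1


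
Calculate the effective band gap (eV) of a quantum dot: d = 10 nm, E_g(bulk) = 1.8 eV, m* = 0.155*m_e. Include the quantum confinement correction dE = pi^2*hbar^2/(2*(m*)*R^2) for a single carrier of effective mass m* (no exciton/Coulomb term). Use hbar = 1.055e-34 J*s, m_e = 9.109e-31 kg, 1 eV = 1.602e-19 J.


Radius R = 10/2 nm = 5e-09 m
Confinement energy dE = pi^2 * hbar^2 / (2 * m_eff * m_e * R^2)
dE = pi^2 * (1.055e-34)^2 / (2 * 0.155 * 9.109e-31 * (5e-09)^2) J, divided by 1.602e-19 J/eV
dE = 0.0971 eV
Total band gap = E_g(bulk) + dE = 1.8 + 0.0971 = 1.8971 eV

1.8971
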